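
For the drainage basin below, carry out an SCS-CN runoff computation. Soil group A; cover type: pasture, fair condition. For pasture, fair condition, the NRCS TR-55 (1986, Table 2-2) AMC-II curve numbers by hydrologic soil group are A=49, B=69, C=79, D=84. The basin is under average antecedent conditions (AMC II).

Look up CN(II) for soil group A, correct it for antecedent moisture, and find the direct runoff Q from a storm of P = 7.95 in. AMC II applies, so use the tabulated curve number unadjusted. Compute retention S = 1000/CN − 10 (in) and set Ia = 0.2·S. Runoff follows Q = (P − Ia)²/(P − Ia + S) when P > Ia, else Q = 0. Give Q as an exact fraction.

Q = 11024667/5210660 in ≈ 2.116 in

NRCS table: pasture, fair condition, soil group A → CN(II) = 49
CN(II) = 49; AMC II needs no correction.
S = 1000/49 − 10 = 510/49 in ≈ 10.408 in
Ia = 0.2·(510/49) = 102/49 in ≈ 2.082 in
Since P=7.950 > Ia=2.082: effective rainfall P−Ia = 5751/980 in
Runoff Q = (P−Ia)²/(P−Ia+S) = (5.868)²/(5.868+10.408) = 11024667/5210660 ≈ 2.116 in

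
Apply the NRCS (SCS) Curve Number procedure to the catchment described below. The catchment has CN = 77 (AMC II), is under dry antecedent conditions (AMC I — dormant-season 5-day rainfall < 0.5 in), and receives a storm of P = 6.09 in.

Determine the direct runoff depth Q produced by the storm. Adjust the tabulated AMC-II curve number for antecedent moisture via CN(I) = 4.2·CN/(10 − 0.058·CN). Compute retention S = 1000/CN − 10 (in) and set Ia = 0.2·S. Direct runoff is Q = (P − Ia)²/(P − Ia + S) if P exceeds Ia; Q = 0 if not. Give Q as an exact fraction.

Q = 569652091009/307998560100 in ≈ 1.850 in

Dry (AMC I): CN(I) = 4.2·77/(10 − 0.058·77) = (1617/5)/(2767/500) = 161700/2767 ≈ 58.439
Max retention: S = 1000/(161700/2767) − 10 = 11500/1617 in (≈ 7.112 in)
Ia = 0.2·(11500/1617) = 2300/1617 in ≈ 1.422 in
Since P=6.090 > Ia=1.422: effective rainfall P−Ia = 754753/161700 in
Q: (754753/161700)² ÷ (1904753/161700) = 569652091009/307998560100 in (≈ 1.850 in)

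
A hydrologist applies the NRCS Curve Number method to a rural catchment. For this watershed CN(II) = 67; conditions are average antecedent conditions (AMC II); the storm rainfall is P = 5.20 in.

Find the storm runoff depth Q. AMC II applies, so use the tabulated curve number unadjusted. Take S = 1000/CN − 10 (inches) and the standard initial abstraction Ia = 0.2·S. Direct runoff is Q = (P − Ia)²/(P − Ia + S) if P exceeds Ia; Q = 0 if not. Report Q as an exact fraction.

Q = 996872/512885 in ≈ 1.944 in

Average conditions: CN = 67 (no AMC adjustment).
Retention S: 1000/CN − 10 with CN=67.000 → S = 330/67 ≈ 4.925 in
Initial abstraction Ia = S/5 = (330/67)/5 = 66/67 ≈ 0.985 in
Since P=5.200 > Ia=0.985: effective rainfall P−Ia = 1412/335 in
Q: (1412/335)² ÷ (3062/335) = 996872/512885 in (≈ 1.944 in)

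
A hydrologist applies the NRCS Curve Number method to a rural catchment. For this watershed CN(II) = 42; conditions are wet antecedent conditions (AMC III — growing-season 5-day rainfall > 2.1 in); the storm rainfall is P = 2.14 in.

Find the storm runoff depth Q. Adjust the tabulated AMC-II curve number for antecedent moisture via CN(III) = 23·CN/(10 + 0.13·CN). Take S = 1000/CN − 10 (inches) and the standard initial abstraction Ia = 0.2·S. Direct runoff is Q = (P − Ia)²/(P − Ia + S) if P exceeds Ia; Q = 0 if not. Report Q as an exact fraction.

Q = 514427761/4049496150 in ≈ 0.127 in

Wet (AMC III): CN(III) = 23·42/(10 + 0.13·42) = 966/(773/50) = 48300/773 ≈ 62.484
S = 1000/(48300/773) − 10 = 2900/483 in ≈ 6.004 in
Ia = 0.2S: 0.2·6.004 = 1.201 in (exactly 580/483)
Since P=2.140 > Ia=1.201: effective rainfall P−Ia = 22681/24150 in
Q = (22681/24150)²/((22681/24150) + 2900/483) = (514427761/583222500)/(167681/24150) = 514427761/4049496150 in ≈ 0.127 in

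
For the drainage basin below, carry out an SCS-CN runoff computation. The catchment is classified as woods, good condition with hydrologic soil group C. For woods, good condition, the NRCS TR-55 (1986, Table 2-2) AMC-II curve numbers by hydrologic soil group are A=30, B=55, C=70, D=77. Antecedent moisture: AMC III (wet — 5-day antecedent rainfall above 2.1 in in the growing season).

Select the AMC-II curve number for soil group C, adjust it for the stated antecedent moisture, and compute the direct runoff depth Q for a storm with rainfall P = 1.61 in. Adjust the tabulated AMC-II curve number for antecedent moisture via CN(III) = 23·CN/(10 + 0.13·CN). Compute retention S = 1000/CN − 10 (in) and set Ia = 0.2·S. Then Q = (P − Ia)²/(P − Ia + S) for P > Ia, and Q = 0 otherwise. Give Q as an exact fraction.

NRCS table: woods, good condition, soil group C → CN(II) = 70
Adjust CN=70 to AMC III: 23·70/(10 + 0.13·70) → 1610 ÷ (191/10) = 16100/191 ≈ 84.293
Max retention: S = 1000/(16100/191) − 10 = 300/161 in (≈ 1.863 in)
Ia = 0.2·(300/161) = 60/161 in ≈ 0.373 in
Excess rainfall: 1.610 − 0.373 = 1.237 in; P > Ia so Q > 0
Q: (19921/16100)² ÷ (49921/16100) = 396846241/803728100 in (≈ 0.494 in)

Q = 396846241/803728100 in ≈ 0.494 in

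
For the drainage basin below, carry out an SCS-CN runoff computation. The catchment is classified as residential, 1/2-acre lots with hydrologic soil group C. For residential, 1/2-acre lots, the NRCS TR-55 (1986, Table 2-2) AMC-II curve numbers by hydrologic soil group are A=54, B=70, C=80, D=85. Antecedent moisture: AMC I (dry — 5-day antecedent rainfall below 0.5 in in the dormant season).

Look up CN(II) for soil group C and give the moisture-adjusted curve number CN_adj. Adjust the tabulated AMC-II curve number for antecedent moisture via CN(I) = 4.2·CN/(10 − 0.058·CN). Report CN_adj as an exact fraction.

CN_adj = 4200/67 ≈ 62.687

NRCS table: residential, 1/2-acre lots, soil group C → CN(II) = 80
CN(I) from CN(II)=80: (4.2·80)/(10 − 0.058·80) = 4200/67 ≈ 62.687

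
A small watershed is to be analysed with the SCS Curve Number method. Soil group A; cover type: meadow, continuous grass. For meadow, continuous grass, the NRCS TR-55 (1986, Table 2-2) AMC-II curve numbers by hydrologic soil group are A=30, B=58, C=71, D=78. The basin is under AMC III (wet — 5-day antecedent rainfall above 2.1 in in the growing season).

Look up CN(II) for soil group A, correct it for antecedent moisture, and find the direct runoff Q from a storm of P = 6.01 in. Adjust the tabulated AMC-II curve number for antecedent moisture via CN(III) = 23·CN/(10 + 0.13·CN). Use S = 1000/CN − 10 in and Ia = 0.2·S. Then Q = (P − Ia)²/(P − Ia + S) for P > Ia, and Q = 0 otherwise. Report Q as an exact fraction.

Q = 754545961/672536100 in ≈ 1.122 in

NRCS table: meadow, continuous grass, soil group A → CN(II) = 30
Adjust CN=30 to AMC III: 23·30/(10 + 0.13·30) → 690 ÷ (139/10) = 6900/139 ≈ 49.640
S = 1000/(6900/139) − 10 = 700/69 in ≈ 10.145 in
Ia = 0.2S: 0.2·10.145 = 2.029 in (exactly 140/69)
Excess rainfall: 6.010 − 2.029 = 3.981 in; P > Ia so Q > 0
Q: (27469/6900)² ÷ (97469/6900) = 754545961/672536100 in (≈ 1.122 in)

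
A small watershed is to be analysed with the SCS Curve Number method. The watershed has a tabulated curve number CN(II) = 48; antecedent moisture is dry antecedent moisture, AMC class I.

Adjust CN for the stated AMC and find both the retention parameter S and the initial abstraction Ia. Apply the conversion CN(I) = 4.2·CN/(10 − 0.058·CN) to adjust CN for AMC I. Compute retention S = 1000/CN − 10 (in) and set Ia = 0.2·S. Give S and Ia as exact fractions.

S = 1625/63 in ≈ 25.794 in; Ia = 325/63 in ≈ 5.159 in

Adjust CN=48 to AMC I: 4.2·48/(10 − 0.058·48) → (1008/5) ÷ (902/125) = 12600/451 ≈ 27.938
Retention S: 1000/CN − 10 with CN=27.938 → S = 1625/63 ≈ 25.794 in
Ia = 0.2·(1625/63) = 325/63 in ≈ 5.159 in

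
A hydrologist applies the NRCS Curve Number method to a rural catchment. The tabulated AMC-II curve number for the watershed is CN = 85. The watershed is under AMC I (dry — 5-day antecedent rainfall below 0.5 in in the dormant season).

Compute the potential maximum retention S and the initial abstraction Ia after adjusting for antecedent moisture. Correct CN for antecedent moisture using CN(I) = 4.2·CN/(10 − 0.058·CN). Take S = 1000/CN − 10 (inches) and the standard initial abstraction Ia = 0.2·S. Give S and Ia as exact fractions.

Adjust CN=85 to AMC I: 4.2·85/(10 − 0.058·85) → 357 ÷ (507/100) = 11900/169 ≈ 70.414
Retention S: 1000/CN − 10 with CN=70.414 → S = 500/119 ≈ 4.202 in
Initial abstraction Ia = S/5 = (500/119)/5 = 100/119 ≈ 0.840 in

S = 500/119 in ≈ 4.202 in; Ia = 100/119 in ≈ 0.840 in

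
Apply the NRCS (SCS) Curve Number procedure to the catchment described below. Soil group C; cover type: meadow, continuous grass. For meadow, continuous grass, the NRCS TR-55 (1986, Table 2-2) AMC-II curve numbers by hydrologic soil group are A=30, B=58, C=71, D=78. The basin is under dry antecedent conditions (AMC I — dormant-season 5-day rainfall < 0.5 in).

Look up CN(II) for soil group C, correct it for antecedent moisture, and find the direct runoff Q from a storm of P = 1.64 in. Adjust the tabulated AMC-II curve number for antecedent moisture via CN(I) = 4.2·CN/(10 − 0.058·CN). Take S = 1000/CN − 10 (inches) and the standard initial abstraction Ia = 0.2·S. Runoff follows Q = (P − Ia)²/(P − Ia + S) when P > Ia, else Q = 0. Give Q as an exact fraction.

NRCS table: meadow, continuous grass, soil group C → CN(II) = 71
CN(I) from CN(II)=71: (4.2·71)/(10 − 0.058·71) = 149100/2941 ≈ 50.697
Max retention: S = 1000/(149100/2941) − 10 = 14500/1491 in (≈ 9.725 in)
Ia = 0.2·(14500/1491) = 2900/1491 in ≈ 1.945 in
P = 1.640 ≤ Ia = 1.945 in: entire storm abstracted, Q = 0.

Q = 0 in ≈ 0.000 in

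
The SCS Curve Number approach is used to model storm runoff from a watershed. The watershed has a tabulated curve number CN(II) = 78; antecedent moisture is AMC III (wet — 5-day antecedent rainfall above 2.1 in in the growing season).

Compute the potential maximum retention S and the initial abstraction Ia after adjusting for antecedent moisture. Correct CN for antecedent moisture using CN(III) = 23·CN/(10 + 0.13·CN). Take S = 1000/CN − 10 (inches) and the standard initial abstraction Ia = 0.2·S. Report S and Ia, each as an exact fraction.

CN(III) from CN(II)=78: (23·78)/(10 + 0.13·78) = 89700/1007 ≈ 89.076
Max retention: S = 1000/(89700/1007) − 10 = 1100/897 in (≈ 1.226 in)
Ia = 0.2S: 0.2·1.226 = 0.245 in (exactly 220/897)

S = 1100/897 in ≈ 1.226 in; Ia = 220/897 in ≈ 0.245 in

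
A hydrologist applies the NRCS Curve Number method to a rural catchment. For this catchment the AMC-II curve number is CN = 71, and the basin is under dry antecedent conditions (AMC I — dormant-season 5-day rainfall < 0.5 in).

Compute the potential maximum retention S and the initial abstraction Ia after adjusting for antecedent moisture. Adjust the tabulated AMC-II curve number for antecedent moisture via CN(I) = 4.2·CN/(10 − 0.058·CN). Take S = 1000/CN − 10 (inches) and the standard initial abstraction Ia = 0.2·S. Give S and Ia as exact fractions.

Dry (AMC I): CN(I) = 4.2·71/(10 − 0.058·71) = (1491/5)/(2941/500) = 149100/2941 ≈ 50.697
Max retention: S = 1000/(149100/2941) − 10 = 14500/1491 in (≈ 9.725 in)
Initial abstraction Ia = S/5 = (14500/1491)/5 = 2900/1491 ≈ 1.945 in

S = 14500/1491 in ≈ 9.725 in; Ia = 2900/1491 in ≈ 1.945 in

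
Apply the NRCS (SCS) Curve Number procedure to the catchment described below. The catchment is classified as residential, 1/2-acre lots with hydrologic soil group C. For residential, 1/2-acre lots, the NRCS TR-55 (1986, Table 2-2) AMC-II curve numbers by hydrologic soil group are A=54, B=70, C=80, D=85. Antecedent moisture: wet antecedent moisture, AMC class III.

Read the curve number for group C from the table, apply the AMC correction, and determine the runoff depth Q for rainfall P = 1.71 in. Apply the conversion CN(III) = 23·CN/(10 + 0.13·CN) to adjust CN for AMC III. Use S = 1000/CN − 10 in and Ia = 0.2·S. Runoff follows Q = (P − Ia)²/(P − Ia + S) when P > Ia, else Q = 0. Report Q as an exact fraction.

Q = 11785489/13645900 in ≈ 0.864 in

NRCS table: residential, 1/2-acre lots, soil group C → CN(II) = 80
Adjust CN=80 to AMC III: 23·80/(10 + 0.13·80) → 1840 ÷ (102/5) = 4600/51 ≈ 90.196
Retention S: 1000/CN − 10 with CN=90.196 → S = 25/23 ≈ 1.087 in
Initial abstraction Ia = S/5 = (25/23)/5 = 5/23 ≈ 0.217 in
Excess rainfall: 1.710 − 0.217 = 1.493 in; P > Ia so Q > 0
Q = (3433/2300)²/((3433/2300) + 25/23) = (11785489/5290000)/(5933/2300) = 11785489/13645900 in ≈ 0.864 in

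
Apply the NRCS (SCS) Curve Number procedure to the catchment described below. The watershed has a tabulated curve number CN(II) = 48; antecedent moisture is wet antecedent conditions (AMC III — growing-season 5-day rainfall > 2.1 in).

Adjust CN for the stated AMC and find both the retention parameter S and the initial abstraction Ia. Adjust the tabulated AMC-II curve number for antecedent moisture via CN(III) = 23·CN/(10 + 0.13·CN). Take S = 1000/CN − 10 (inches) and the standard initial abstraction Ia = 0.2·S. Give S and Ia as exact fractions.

S = 325/69 in ≈ 4.710 in; Ia = 65/69 in ≈ 0.942 in

CN(III) from CN(II)=48: (23·48)/(10 + 0.13·48) = 13800/203 ≈ 67.980
Max retention: S = 1000/(13800/203) − 10 = 325/69 in (≈ 4.710 in)
Initial abstraction Ia = S/5 = (325/69)/5 = 65/69 ≈ 0.942 in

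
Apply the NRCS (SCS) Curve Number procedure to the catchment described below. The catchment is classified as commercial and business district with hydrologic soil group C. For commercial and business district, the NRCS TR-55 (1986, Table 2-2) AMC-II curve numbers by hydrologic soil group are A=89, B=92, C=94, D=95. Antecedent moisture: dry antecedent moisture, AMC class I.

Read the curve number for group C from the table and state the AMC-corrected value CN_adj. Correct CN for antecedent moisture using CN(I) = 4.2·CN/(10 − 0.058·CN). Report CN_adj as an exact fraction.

NRCS table: commercial and business district, soil group C → CN(II) = 94
Adjust CN=94 to AMC I: 4.2·94/(10 − 0.058·94) → (1974/5) ÷ (1137/250) = 32900/379 ≈ 86.807

CN_adj = 32900/379 ≈ 86.807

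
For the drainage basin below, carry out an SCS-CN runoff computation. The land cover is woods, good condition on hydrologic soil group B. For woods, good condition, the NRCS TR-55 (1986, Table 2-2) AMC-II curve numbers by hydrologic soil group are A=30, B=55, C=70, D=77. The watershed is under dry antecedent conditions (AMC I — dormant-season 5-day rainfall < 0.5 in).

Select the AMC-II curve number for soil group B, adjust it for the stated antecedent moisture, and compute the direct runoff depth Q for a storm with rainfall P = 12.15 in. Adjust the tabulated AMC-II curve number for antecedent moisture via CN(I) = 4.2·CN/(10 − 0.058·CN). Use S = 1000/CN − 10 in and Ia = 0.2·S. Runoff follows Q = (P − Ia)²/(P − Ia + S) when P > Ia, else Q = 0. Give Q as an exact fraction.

Q = 53856507/21924980 in ≈ 2.456 in

NRCS table: woods, good condition, soil group B → CN(II) = 55
Adjust CN=55 to AMC I: 4.2·55/(10 − 0.058·55) → 231 ÷ (681/100) = 7700/227 ≈ 33.921
S = 1000/(7700/227) − 10 = 1500/77 in ≈ 19.481 in
Ia = 0.2·(1500/77) = 300/77 in ≈ 3.896 in
Excess rainfall: 12.150 − 3.896 = 8.254 in; P > Ia so Q > 0
Runoff Q = (P−Ia)²/(P−Ia+S) = (8.254)²/(8.254+19.481) = 53856507/21924980 ≈ 2.456 in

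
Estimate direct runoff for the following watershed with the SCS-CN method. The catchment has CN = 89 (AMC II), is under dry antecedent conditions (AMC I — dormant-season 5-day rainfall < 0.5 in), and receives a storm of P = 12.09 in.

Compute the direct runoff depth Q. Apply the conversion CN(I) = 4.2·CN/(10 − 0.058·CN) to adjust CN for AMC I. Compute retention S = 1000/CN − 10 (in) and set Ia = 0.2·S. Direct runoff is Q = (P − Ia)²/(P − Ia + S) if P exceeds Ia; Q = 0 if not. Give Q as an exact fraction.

Q = 4620870443641/504559164900 in ≈ 9.158 in

Adjust CN=89 to AMC I: 4.2·89/(10 − 0.058·89) → (1869/5) ÷ (2419/500) = 186900/2419 ≈ 77.263
S = 1000/(186900/2419) − 10 = 5500/1869 in ≈ 2.943 in
Ia = 0.2S: 0.2·2.943 = 0.589 in (exactly 1100/1869)
Since P=12.090 > Ia=0.589: effective rainfall P−Ia = 2149621/186900 in
Runoff Q = (P−Ia)²/(P−Ia+S) = (11.501)²/(11.501+2.943) = 4620870443641/504559164900 ≈ 9.158 in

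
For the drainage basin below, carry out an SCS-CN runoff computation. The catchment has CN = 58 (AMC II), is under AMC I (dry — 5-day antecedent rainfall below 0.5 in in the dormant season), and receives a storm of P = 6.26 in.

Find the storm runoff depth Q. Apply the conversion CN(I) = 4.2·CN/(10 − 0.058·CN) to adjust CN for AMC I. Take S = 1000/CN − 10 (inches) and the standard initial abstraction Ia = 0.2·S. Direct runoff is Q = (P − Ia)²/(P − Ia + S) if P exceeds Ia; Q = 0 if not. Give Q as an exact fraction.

Q = 16621929/42161650 in ≈ 0.394 in

Dry (AMC I): CN(I) = 4.2·58/(10 − 0.058·58) = (1218/5)/(1659/250) = 2900/79 ≈ 36.709
Retention S: 1000/CN − 10 with CN=36.709 → S = 500/29 ≈ 17.241 in
Ia = 0.2·(500/29) = 100/29 in ≈ 3.448 in
Excess rainfall: 6.260 − 3.448 = 2.812 in; P > Ia so Q > 0
Q = (4077/1450)²/((4077/1450) + 500/29) = (16621929/2102500)/(29077/1450) = 16621929/42161650 in ≈ 0.394 in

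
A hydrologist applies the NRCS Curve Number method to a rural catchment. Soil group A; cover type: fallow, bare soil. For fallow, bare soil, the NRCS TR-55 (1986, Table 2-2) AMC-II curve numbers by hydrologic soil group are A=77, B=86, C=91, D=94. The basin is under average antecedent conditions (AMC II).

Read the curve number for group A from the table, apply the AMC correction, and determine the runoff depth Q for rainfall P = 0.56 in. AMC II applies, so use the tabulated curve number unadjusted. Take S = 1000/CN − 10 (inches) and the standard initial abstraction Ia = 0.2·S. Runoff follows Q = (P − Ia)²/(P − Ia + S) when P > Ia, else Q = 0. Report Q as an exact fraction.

Q = 0 in ≈ 0.000 in

NRCS table: fallow, bare soil, soil group A → CN(II) = 77
AMC II — tabulated CN = 77 applies directly.
Max retention: S = 1000/77 − 10 = 230/77 in (≈ 2.987 in)
Initial abstraction Ia = S/5 = (230/77)/5 = 46/77 ≈ 0.597 in
P = 0.560 ≤ Ia = 0.597 in: entire storm abstracted, Q = 0.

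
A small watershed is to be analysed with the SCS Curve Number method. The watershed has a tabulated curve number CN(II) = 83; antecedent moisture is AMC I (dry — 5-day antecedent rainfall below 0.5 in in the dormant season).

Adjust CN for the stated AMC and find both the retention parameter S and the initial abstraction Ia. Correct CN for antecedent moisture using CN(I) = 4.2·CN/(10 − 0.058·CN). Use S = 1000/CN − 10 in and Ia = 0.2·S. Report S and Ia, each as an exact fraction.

S = 8500/1743 in ≈ 4.877 in; Ia = 1700/1743 in ≈ 0.975 in

Dry (AMC I): CN(I) = 4.2·83/(10 − 0.058·83) = (1743/5)/(2593/500) = 174300/2593 ≈ 67.219
Retention S: 1000/CN − 10 with CN=67.219 → S = 8500/1743 ≈ 4.877 in
Ia = 0.2·(8500/1743) = 1700/1743 in ≈ 0.975 in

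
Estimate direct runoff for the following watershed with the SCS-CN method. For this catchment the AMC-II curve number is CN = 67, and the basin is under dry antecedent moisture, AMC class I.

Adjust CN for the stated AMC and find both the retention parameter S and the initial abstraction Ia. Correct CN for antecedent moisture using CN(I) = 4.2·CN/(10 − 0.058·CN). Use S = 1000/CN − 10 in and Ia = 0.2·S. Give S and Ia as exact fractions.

Dry (AMC I): CN(I) = 4.2·67/(10 − 0.058·67) = (1407/5)/(3057/500) = 46900/1019 ≈ 46.026
Max retention: S = 1000/(46900/1019) − 10 = 5500/469 in (≈ 11.727 in)
Ia = 0.2·(5500/469) = 1100/469 in ≈ 2.345 in

S = 5500/469 in ≈ 11.727 in; Ia = 1100/469 in ≈ 2.345 in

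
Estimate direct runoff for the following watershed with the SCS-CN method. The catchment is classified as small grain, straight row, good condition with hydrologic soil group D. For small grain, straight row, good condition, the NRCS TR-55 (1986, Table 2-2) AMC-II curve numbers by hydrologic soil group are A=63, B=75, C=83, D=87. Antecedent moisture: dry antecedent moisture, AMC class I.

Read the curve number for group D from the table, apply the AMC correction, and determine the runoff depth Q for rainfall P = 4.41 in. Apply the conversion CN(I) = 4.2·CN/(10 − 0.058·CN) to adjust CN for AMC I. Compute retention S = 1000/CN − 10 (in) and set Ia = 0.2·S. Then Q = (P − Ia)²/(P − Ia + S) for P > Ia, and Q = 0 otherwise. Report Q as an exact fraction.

Q = 456579949849/242206668900 in ≈ 1.885 in

NRCS table: small grain, straight row, good condition, soil group D → CN(II) = 87
Adjust CN=87 to AMC I: 4.2·87/(10 − 0.058·87) → (1827/5) ÷ (2477/500) = 182700/2477 ≈ 73.759
Retention S: 1000/CN − 10 with CN=73.759 → S = 6500/1827 ≈ 3.558 in
Ia = 0.2S: 0.2·3.558 = 0.712 in (exactly 1300/1827)
Since P=4.410 > Ia=0.712: effective rainfall P−Ia = 675707/182700 in
Runoff Q = (P−Ia)²/(P−Ia+S) = (3.698)²/(3.698+3.558) = 456579949849/242206668900 ≈ 1.885 in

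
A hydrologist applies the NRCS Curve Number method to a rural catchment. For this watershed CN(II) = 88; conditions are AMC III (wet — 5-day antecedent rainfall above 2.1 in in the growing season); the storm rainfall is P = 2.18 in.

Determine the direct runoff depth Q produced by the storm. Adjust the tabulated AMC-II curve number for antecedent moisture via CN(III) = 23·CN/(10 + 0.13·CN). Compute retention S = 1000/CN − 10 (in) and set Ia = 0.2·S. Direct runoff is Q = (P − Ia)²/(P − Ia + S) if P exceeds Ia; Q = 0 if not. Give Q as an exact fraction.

Q = 680009929/424749050 in ≈ 1.601 in

Adjust CN=88 to AMC III: 23·88/(10 + 0.13·88) → 2024 ÷ (536/25) = 6325/67 ≈ 94.403
Retention S: 1000/CN − 10 with CN=94.403 → S = 150/253 ≈ 0.593 in
Ia = 0.2S: 0.2·0.593 = 0.119 in (exactly 30/253)
Excess rainfall: 2.180 − 0.119 = 2.061 in; P > Ia so Q > 0
Q: (26077/12650)² ÷ (33577/12650) = 680009929/424749050 in (≈ 1.601 in)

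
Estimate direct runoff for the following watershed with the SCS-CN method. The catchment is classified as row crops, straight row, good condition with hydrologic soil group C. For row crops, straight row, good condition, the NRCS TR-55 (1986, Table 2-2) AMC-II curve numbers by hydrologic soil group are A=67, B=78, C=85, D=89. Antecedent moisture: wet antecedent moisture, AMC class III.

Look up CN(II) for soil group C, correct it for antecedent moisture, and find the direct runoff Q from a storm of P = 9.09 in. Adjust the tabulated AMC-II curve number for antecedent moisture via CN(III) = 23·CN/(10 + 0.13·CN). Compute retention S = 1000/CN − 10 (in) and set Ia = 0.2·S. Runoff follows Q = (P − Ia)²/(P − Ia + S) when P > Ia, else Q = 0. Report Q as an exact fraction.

NRCS table: row crops, straight row, good condition, soil group C → CN(II) = 85
Adjust CN=85 to AMC III: 23·85/(10 + 0.13·85) → 1955 ÷ (421/20) = 39100/421 ≈ 92.874
S = 1000/(39100/421) − 10 = 300/391 in ≈ 0.767 in
Ia = 0.2S: 0.2·0.767 = 0.153 in (exactly 60/391)
Excess rainfall: 9.090 − 0.153 = 8.937 in; P > Ia so Q > 0
Q: (349419/39100)² ÷ (379419/39100) = 40697879187/4945094300 in (≈ 8.230 in)

Q = 40697879187/4945094300 in ≈ 8.230 in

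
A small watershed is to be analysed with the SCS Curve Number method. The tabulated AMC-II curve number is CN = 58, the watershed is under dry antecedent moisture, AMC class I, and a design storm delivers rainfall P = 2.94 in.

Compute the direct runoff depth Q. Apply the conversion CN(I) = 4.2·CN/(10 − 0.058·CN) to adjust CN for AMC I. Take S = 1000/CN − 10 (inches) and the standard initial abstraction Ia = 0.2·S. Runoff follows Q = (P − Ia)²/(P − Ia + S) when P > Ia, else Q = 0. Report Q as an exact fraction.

CN(I) from CN(II)=58: (4.2·58)/(10 − 0.058·58) = 2900/79 ≈ 36.709
Retention S: 1000/CN − 10 with CN=36.709 → S = 500/29 ≈ 17.241 in
Initial abstraction Ia = S/5 = (500/29)/5 = 100/29 ≈ 3.448 in
P = 2.940 ≤ Ia = 3.448 in: entire storm abstracted, Q = 0.

Q = 0 in ≈ 0.000 in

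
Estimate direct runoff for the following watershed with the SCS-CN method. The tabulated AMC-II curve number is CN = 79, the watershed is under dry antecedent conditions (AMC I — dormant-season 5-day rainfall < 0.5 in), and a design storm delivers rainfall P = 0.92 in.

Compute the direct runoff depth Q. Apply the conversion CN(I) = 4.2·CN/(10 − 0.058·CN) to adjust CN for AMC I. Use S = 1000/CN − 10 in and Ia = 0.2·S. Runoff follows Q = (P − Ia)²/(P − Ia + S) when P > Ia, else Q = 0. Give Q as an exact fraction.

Adjust CN=79 to AMC I: 4.2·79/(10 − 0.058·79) → (1659/5) ÷ (2709/500) = 7900/129 ≈ 61.240
S = 1000/(7900/129) − 10 = 500/79 in ≈ 6.329 in
Initial abstraction Ia = S/5 = (500/79)/5 = 100/79 ≈ 1.266 in
P = 0.920 ≤ Ia = 1.266 in: entire storm abstracted, Q = 0.

Q = 0 in ≈ 0.000 in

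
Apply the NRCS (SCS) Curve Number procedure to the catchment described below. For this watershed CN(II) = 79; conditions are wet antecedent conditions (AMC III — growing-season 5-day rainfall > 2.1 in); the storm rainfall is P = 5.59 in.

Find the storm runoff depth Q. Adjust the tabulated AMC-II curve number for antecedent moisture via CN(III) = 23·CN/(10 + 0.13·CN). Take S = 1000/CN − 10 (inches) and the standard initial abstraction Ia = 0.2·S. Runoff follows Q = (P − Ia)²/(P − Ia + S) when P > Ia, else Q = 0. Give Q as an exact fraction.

Q = 948097532209/215078835100 in ≈ 4.408 in

CN(III) from CN(II)=79: (23·79)/(10 + 0.13·79) = 181700/2027 ≈ 89.640
S = 1000/(181700/2027) − 10 = 2100/1817 in ≈ 1.156 in
Ia = 0.2·(2100/1817) = 420/1817 in ≈ 0.231 in
Since P=5.590 > Ia=0.231: effective rainfall P−Ia = 973703/181700 in
Runoff Q = (P−Ia)²/(P−Ia+S) = (5.359)²/(5.359+1.156) = 948097532209/215078835100 ≈ 4.408 in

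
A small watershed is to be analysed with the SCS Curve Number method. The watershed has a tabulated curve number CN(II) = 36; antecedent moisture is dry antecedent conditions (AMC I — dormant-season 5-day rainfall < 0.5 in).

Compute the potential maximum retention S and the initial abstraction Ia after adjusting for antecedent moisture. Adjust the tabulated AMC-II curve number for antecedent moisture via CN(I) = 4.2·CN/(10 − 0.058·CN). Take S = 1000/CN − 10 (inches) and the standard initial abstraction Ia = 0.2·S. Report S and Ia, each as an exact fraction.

S = 8000/189 in ≈ 42.328 in; Ia = 1600/189 in ≈ 8.466 in

CN(I) from CN(II)=36: (4.2·36)/(10 − 0.058·36) = 18900/989 ≈ 19.110
Retention S: 1000/CN − 10 with CN=19.110 → S = 8000/189 ≈ 42.328 in
Ia = 0.2S: 0.2·42.328 = 8.466 in (exactly 1600/189)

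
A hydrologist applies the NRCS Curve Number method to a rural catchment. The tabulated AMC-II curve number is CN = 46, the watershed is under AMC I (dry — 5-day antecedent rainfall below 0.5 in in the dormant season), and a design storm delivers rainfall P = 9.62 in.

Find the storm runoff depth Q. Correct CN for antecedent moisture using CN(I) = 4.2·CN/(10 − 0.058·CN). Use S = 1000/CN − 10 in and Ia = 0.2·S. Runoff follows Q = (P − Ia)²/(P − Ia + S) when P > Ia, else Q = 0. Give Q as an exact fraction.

Q = 1052418481/2072400050 in ≈ 0.508 in

Dry (AMC I): CN(I) = 4.2·46/(10 − 0.058·46) = (966/5)/(1833/250) = 16100/611 ≈ 26.350
S = 1000/(16100/611) − 10 = 4500/161 in ≈ 27.950 in
Ia = 0.2·(4500/161) = 900/161 in ≈ 5.590 in
Excess rainfall: 9.620 − 5.590 = 4.030 in; P > Ia so Q > 0
Runoff Q = (P−Ia)²/(P−Ia+S) = (4.030)²/(4.030+27.950) = 1052418481/2072400050 ≈ 0.508 in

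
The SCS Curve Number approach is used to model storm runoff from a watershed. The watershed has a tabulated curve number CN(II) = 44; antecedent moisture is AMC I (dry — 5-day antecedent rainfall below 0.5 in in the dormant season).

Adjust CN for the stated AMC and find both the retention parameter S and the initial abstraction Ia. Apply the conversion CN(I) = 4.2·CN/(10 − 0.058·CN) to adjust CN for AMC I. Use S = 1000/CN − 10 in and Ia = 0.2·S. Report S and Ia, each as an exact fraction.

S = 1000/33 in ≈ 30.303 in; Ia = 200/33 in ≈ 6.061 in

Adjust CN=44 to AMC I: 4.2·44/(10 − 0.058·44) → (924/5) ÷ (931/125) = 3300/133 ≈ 24.812
Retention S: 1000/CN − 10 with CN=24.812 → S = 1000/33 ≈ 30.303 in
Ia = 0.2·(1000/33) = 200/33 in ≈ 6.061 in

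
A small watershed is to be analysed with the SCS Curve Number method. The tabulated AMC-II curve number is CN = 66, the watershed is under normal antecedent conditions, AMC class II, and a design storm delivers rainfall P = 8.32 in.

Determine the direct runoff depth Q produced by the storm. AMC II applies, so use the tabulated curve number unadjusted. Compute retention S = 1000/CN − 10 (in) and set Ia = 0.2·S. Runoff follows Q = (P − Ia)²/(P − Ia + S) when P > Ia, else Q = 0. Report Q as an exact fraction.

Q = 9042049/2116950 in ≈ 4.271 in

AMC II — tabulated CN = 66 applies directly.
Max retention: S = 1000/66 − 10 = 170/33 in (≈ 5.152 in)
Initial abstraction Ia = S/5 = (170/33)/5 = 34/33 ≈ 1.030 in
P − Ia = 8.320 − 1.030 = 6014/825 ≈ 7.290 in (> 0, runoff occurs)
Q = (6014/825)²/((6014/825) + 170/33) = (36168196/680625)/(10264/825) = 9042049/2116950 in ≈ 4.271 in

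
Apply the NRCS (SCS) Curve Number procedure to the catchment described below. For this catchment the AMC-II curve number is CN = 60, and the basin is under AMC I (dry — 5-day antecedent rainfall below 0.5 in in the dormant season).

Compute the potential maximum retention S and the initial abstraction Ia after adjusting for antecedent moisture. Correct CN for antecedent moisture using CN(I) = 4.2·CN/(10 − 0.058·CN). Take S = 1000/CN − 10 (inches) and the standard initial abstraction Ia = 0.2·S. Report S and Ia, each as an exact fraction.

S = 1000/63 in ≈ 15.873 in; Ia = 200/63 in ≈ 3.175 in

CN(I) from CN(II)=60: (4.2·60)/(10 − 0.058·60) = 6300/163 ≈ 38.650
Retention S: 1000/CN − 10 with CN=38.650 → S = 1000/63 ≈ 15.873 in
Initial abstraction Ia = S/5 = (1000/63)/5 = 200/63 ≈ 3.175 in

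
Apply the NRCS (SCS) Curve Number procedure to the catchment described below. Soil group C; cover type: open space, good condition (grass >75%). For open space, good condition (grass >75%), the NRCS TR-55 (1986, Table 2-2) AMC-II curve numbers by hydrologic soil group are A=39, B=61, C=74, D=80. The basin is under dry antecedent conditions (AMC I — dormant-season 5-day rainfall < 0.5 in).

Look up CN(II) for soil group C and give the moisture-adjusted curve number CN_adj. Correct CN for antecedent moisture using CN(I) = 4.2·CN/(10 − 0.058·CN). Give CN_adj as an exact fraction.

NRCS table: open space, good condition (grass >75%), soil group C → CN(II) = 74
Dry (AMC I): CN(I) = 4.2·74/(10 − 0.058·74) = (1554/5)/(1427/250) = 77700/1427 ≈ 54.450

CN_adj = 77700/1427 ≈ 54.450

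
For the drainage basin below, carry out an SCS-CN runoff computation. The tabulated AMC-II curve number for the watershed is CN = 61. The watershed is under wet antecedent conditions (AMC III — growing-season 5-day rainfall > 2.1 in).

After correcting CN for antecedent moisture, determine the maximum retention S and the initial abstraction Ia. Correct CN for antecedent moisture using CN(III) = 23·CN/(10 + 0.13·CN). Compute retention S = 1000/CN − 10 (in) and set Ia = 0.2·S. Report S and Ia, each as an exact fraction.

Adjust CN=61 to AMC III: 23·61/(10 + 0.13·61) → 1403 ÷ (1793/100) = 140300/1793 ≈ 78.249
Retention S: 1000/CN − 10 with CN=78.249 → S = 3900/1403 ≈ 2.780 in
Initial abstraction Ia = S/5 = (3900/1403)/5 = 780/1403 ≈ 0.556 in

S = 3900/1403 in ≈ 2.780 in; Ia = 780/1403 in ≈ 0.556 in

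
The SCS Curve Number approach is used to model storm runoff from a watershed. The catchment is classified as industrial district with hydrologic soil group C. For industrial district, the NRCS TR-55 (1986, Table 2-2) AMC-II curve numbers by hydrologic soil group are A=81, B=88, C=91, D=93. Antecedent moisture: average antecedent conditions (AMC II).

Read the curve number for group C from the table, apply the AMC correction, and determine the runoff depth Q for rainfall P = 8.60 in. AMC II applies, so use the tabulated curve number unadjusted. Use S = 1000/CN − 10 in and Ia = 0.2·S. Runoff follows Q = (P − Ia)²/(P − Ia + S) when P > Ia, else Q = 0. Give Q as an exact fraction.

Q = 14615329/1944215 in ≈ 7.517 in

NRCS table: industrial district, soil group C → CN(II) = 91
Average conditions: CN = 91 (no AMC adjustment).
Max retention: S = 1000/91 − 10 = 90/91 in (≈ 0.989 in)
Initial abstraction Ia = S/5 = (90/91)/5 = 18/91 ≈ 0.198 in
Since P=8.600 > Ia=0.198: effective rainfall P−Ia = 3823/455 in
Runoff Q = (P−Ia)²/(P−Ia+S) = (8.402)²/(8.402+0.989) = 14615329/1944215 ≈ 7.517 in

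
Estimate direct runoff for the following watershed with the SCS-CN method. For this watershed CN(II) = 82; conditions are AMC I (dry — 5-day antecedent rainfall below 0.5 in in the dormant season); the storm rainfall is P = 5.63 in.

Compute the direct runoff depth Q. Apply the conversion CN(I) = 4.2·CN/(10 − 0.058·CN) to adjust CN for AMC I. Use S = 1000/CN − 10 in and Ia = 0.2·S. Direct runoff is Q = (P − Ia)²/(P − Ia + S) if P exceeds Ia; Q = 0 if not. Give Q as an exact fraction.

Adjust CN=82 to AMC I: 4.2·82/(10 − 0.058·82) → (1722/5) ÷ (1311/250) = 28700/437 ≈ 65.675
Retention S: 1000/CN − 10 with CN=65.675 → S = 1500/287 ≈ 5.226 in
Ia = 0.2S: 0.2·5.226 = 1.045 in (exactly 300/287)
Since P=5.630 > Ia=1.045: effective rainfall P−Ia = 131581/28700 in
Runoff Q = (P−Ia)²/(P−Ia+S) = (4.585)²/(4.585+5.226) = 17313559561/8081374700 ≈ 2.142 in

Q = 17313559561/8081374700 in ≈ 2.142 in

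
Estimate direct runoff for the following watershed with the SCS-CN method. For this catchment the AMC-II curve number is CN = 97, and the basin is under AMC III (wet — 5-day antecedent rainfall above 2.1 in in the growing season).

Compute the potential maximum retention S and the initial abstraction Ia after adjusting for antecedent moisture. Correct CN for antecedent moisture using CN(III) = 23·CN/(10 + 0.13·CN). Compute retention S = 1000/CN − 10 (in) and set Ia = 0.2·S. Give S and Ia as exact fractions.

S = 300/2231 in ≈ 0.134 in; Ia = 60/2231 in ≈ 0.027 in

Wet (AMC III): CN(III) = 23·97/(10 + 0.13·97) = 2231/(2261/100) = 223100/2261 ≈ 98.673
Retention S: 1000/CN − 10 with CN=98.673 → S = 300/2231 ≈ 0.134 in
Initial abstraction Ia = S/5 = (300/2231)/5 = 60/2231 ≈ 0.027 in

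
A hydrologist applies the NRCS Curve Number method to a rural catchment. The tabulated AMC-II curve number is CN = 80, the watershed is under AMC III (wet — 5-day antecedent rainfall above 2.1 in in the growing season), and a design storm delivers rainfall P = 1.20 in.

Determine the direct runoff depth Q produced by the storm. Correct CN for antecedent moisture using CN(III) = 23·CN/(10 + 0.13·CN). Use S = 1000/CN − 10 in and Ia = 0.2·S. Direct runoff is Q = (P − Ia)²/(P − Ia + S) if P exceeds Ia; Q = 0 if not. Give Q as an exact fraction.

CN(III) from CN(II)=80: (23·80)/(10 + 0.13·80) = 4600/51 ≈ 90.196
Max retention: S = 1000/(4600/51) − 10 = 25/23 in (≈ 1.087 in)
Ia = 0.2S: 0.2·1.087 = 0.217 in (exactly 5/23)
P − Ia = 1.200 − 0.217 = 113/115 ≈ 0.983 in (> 0, runoff occurs)
Q: (113/115)² ÷ (238/115) = 12769/27370 in (≈ 0.467 in)

Q = 12769/27370 in ≈ 0.467 in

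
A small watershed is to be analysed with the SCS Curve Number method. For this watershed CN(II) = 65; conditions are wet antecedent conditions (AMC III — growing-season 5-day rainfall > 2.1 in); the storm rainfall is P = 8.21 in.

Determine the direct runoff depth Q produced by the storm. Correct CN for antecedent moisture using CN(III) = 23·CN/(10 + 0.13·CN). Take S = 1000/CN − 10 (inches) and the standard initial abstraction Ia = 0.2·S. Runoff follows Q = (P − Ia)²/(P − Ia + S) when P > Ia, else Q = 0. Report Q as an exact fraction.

Wet (AMC III): CN(III) = 23·65/(10 + 0.13·65) = 1495/(369/20) = 29900/369 ≈ 81.030
Max retention: S = 1000/(29900/369) − 10 = 700/299 in (≈ 2.341 in)
Ia = 0.2S: 0.2·2.341 = 0.468 in (exactly 140/299)
Excess rainfall: 8.210 − 0.468 = 7.742 in; P > Ia so Q > 0
Q: (231479/29900)² ÷ (301479/29900) = 53582527441/9014222100 in (≈ 5.944 in)

Q = 53582527441/9014222100 in ≈ 5.944 in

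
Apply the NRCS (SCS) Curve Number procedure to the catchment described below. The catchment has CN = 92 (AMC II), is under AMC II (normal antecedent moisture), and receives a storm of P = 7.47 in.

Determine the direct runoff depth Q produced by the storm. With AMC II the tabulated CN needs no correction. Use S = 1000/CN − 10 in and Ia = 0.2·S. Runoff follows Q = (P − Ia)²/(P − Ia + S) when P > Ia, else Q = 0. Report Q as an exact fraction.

AMC II — tabulated CN = 92 applies directly.
Max retention: S = 1000/92 − 10 = 20/23 in (≈ 0.870 in)
Initial abstraction Ia = S/5 = (20/23)/5 = 4/23 ≈ 0.174 in
Since P=7.470 > Ia=0.174: effective rainfall P−Ia = 16781/2300 in
Runoff Q = (P−Ia)²/(P−Ia+S) = (7.296)²/(7.296+0.870) = 281601961/43196300 ≈ 6.519 in

Q = 281601961/43196300 in ≈ 6.519 in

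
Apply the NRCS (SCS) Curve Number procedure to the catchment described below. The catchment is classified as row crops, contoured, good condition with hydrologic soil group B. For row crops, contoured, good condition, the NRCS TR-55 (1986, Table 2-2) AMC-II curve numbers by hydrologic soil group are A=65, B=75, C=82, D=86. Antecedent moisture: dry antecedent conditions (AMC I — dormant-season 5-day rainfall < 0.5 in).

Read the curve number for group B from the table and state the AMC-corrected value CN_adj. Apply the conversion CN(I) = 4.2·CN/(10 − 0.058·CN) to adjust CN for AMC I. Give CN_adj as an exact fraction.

CN_adj = 6300/113 ≈ 55.752

NRCS table: row crops, contoured, good condition, soil group B → CN(II) = 75
Dry (AMC I): CN(I) = 4.2·75/(10 − 0.058·75) = 315/(113/20) = 6300/113 ≈ 55.752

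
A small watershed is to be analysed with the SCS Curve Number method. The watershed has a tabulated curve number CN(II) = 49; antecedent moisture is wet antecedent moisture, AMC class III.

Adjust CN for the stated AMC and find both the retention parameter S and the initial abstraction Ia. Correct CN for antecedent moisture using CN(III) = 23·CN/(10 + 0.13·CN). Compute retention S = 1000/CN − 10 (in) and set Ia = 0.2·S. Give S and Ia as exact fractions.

CN(III) from CN(II)=49: (23·49)/(10 + 0.13·49) = 112700/1637 ≈ 68.845
Retention S: 1000/CN − 10 with CN=68.845 → S = 5100/1127 ≈ 4.525 in
Ia = 0.2S: 0.2·4.525 = 0.905 in (exactly 1020/1127)

S = 5100/1127 in ≈ 4.525 in; Ia = 1020/1127 in ≈ 0.905 in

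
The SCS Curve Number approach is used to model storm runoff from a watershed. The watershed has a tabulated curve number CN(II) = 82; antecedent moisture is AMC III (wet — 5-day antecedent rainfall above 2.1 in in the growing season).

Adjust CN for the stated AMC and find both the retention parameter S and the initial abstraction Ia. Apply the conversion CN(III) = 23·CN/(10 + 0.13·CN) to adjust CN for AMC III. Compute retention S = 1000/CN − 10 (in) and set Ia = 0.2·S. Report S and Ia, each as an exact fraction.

S = 900/943 in ≈ 0.954 in; Ia = 180/943 in ≈ 0.191 in

Wet (AMC III): CN(III) = 23·82/(10 + 0.13·82) = 1886/(1033/50) = 94300/1033 ≈ 91.288
Max retention: S = 1000/(94300/1033) − 10 = 900/943 in (≈ 0.954 in)
Ia = 0.2S: 0.2·0.954 = 0.191 in (exactly 180/943)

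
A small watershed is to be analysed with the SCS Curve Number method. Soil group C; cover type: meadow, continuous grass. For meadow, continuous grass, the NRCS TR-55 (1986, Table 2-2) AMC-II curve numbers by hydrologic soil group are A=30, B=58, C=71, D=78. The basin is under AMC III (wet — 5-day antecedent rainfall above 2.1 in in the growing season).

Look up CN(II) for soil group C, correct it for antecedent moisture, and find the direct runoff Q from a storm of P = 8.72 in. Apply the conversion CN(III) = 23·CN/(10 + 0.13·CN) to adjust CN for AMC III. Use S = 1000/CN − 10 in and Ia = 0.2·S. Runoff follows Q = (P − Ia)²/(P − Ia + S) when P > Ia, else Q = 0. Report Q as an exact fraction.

NRCS table: meadow, continuous grass, soil group C → CN(II) = 71
CN(III) from CN(II)=71: (23·71)/(10 + 0.13·71) = 163300/1923 ≈ 84.919
Retention S: 1000/CN − 10 with CN=84.919 → S = 2900/1633 ≈ 1.776 in
Ia = 0.2·(2900/1633) = 580/1633 in ≈ 0.355 in
Since P=8.720 > Ia=0.355: effective rainfall P−Ia = 341494/40825 in
Q: (341494/40825)² ÷ (413994/40825) = 58309076018/8450652525 in (≈ 6.900 in)

Q = 58309076018/8450652525 in ≈ 6.900 in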